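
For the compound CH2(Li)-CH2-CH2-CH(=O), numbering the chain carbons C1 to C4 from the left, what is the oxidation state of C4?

Count +1 for every bond to an atom more electronegative than carbon and −1 for every bond to one less electronegative; C–C bonds are 0.
C4 has one bond to C (0), one bond to H (-1), a double bond to O (2×+1 = +2).
Oxidation state = 0 − 1 + 2 = +1.

+1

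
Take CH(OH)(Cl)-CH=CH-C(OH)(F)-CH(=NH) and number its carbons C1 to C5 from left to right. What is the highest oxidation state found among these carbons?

Tallying each carbon's bonds:
C1: 1C, 1H, 1O, 1Cl → 0 − 1 + 1 + 1 = +1
C2: 3C, 1H → 0 − 1 = -1
C3: 3C, 1H → 0 − 1 = -1
C4: 2C, 1O, 1F → 0 + 1 + 1 = +2
C5: 1C, 1H, 2N → 0 − 1 + 2 = +1
The highest value is +2.

+2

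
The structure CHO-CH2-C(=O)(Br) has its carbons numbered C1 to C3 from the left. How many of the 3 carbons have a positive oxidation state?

2

Bonds to more-electronegative neighbours contribute +1 each, bonds to H or metals contribute −1 each, and C–C bonds contribute 0. Tallying each carbon:
C1: 1C, 1H, 2O → 0 − 1 + 2 = +1
C2: 2C, 2H → 0 − 2 = -2
C3: 1C, 2O, 1Br → 0 + 2 + 1 = +3
2 carbons (C1, C3) meet the condition.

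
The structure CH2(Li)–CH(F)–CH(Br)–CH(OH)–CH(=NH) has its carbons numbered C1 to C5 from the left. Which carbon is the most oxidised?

C5

Tallying each carbon's bonds:
C1: 1C, 2H, 1Li → 0 − 2 − 1 = -3
C2: 2C, 1H, 1F → 0 − 1 + 1 = 0
C3: 2C, 1H, 1Br → 0 − 1 + 1 = 0
C4: 2C, 1H, 1O → 0 − 1 + 1 = 0
C5: 1C, 1H, 2N → 0 − 1 + 2 = +1
The most oxidised carbon is C5 at +1.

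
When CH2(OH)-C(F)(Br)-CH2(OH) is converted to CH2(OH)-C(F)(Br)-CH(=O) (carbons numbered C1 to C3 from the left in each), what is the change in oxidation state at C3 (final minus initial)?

+2

Before: C3 has 1 bond to C, 2 bonds to H, 1 bond to O → oxidation state -1.
After: C3 has 1 bond to C, 1 bond to H, 2 bonds to O → oxidation state +1.
Δ = +1 − (-1) = +2, so this is an oxidation at C3.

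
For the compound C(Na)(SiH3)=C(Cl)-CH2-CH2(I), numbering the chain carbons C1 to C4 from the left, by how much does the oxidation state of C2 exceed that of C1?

C2: 3C, 1Cl → 0 + 1 = +1
C1: 2C, 1Na, 1Si → 0 − 1 − 1 = -2
Difference: +1 − (-2) = +3.

+3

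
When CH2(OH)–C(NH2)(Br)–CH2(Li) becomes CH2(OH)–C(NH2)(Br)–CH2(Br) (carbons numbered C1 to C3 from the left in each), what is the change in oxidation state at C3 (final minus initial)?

+2

Before: C3 has 1 bond to C, 2 bonds to H, 1 bond to Li → oxidation state -3.
After: C3 has 1 bond to C, 2 bonds to H, 1 bond to Br → oxidation state -1.
Δ = -1 − (-3) = +2, so this is an oxidation at C3.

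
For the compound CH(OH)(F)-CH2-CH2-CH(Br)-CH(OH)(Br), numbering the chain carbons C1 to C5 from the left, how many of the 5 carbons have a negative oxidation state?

Tallying each carbon's bonds:
C1: 1C, 1H, 1O, 1F → 0 − 1 + 1 + 1 = +1
C2: 2C, 2H → 0 − 2 = -2
C3: 2C, 2H → 0 − 2 = -2
C4: 2C, 1H, 1Br → 0 − 1 + 1 = 0
C5: 1C, 1H, 1O, 1Br → 0 − 1 + 1 + 1 = +1
2 carbons (C2, C3) meet the condition.

2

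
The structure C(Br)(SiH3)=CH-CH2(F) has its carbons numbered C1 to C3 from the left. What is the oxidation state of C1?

Count +1 for every bond to an atom more electronegative than carbon and −1 for every bond to one less electronegative; C–C bonds are 0.
C1 has a double bond to C (2×0 = 0), one bond to Br (+1), one bond to Si (-1).
Oxidation state = 0 + 1 − 1 = 0.

0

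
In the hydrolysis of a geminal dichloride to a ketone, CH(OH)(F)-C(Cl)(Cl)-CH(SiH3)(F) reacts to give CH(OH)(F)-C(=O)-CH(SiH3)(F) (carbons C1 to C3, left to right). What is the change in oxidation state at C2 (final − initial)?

Before: C2 has 2 bonds to C, 2 bonds to Cl → oxidation state +2.
After: C2 has 2 bonds to C, 2 bonds to O → oxidation state +2.
Δ = +2 − (+2) = 0, so no net redox change at C2.

0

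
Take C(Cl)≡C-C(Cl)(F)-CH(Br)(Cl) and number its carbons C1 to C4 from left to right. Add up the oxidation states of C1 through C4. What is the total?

+4

Tallying each carbon's bonds:
C1: 3C, 1Cl → 0 + 1 = +1
C2: 4C → 0 = 0
C3: 2C, 1F, 1Cl → 0 + 1 + 1 = +2
C4: 1C, 1H, 1Cl, 1Br → 0 − 1 + 1 + 1 = +1
Sum = +1 + 0 + 2 + 1 = +4.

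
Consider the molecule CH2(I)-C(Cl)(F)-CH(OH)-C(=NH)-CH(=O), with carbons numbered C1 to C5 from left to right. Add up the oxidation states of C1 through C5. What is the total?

+4

Tallying each carbon's bonds:
C1: 1C, 2H, 1I → 0 − 2 + 1 = -1
C2: 2C, 1F, 1Cl → 0 + 1 + 1 = +2
C3: 2C, 1H, 1O → 0 − 1 + 1 = 0
C4: 2C, 2N → 0 + 2 = +2
C5: 1C, 1H, 2O → 0 − 1 + 2 = +1
Sum = -1 + 2 + 0 + 2 + 1 = +4.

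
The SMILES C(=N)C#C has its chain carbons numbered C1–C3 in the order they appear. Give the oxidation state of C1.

+1

C1 has one bond to C (0), a double bond to N (2×+1 = +2), one bond to H (-1).
Oxidation state = 0 + 2 − 1 = +1.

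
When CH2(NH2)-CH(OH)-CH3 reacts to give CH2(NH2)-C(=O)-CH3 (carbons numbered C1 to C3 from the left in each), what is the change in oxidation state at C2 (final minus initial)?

Before: C2 has 2 bonds to C, 1 bond to H, 1 bond to O → oxidation state 0.
After: C2 has 2 bonds to C, 2 bonds to O → oxidation state +2.
Δ = +2 − (0) = +2, so this is an oxidation at C2.

+2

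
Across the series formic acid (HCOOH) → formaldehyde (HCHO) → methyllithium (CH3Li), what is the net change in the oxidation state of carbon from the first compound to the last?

Carbon oxidation states along the series — formic acid: +2, formaldehyde: 0, methyllithium: -4.
Net change = -4 − (+2) = -6.

-6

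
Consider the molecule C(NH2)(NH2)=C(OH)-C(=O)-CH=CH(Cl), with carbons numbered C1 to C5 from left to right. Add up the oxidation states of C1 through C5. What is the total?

Count +1 for every bond to an atom more electronegative than carbon and −1 for every bond to one less electronegative; C–C bonds are 0. Tallying each carbon:
C1: 2C, 2N → 0 + 2 = +2
C2: 3C, 1O → 0 + 1 = +1
C3: 2C, 2O → 0 + 2 = +2
C4: 3C, 1H → 0 − 1 = -1
C5: 2C, 1H, 1Cl → 0 − 1 + 1 = 0
Sum = +2 + 1 + 2 − 1 + 0 = +4.

+4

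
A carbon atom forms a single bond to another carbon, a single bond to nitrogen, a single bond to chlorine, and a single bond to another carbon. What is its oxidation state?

+2

Assign +1 per bond to O/N/halogen, −1 per bond to H or an electropositive element, and 0 per bond to carbon.
The carbon has one bond to C (0), one bond to C (0), one bond to N (+1), one bond to Cl (+1).
Oxidation state = 0 + 0 + 1 + 1 = +2.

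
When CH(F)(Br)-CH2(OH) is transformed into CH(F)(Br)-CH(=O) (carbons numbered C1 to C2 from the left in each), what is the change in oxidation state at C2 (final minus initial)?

Before: C2 has 1 bond to C, 2 bonds to H, 1 bond to O → oxidation state -1.
After: C2 has 1 bond to C, 1 bond to H, 2 bonds to O → oxidation state +1.
Δ = +1 − (-1) = +2, so this is an oxidation at C2.

+2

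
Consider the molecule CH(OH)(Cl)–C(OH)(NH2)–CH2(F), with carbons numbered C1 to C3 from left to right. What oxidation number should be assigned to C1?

+1

C1 has one bond to C (0), one bond to H (-1), one bond to O (+1), one bond to Cl (+1).
Oxidation state = 0 − 1 + 1 + 1 = +1.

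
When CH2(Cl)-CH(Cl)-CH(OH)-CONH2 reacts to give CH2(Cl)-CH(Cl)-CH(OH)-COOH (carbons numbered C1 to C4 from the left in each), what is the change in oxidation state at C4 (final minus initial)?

Before: C4 has 1 bond to C, 2 bonds to O, 1 bond to N → oxidation state +3.
After: C4 has 1 bond to C, 3 bonds to O → oxidation state +3.
Δ = +3 − (+3) = 0, so no net redox change at C4.

0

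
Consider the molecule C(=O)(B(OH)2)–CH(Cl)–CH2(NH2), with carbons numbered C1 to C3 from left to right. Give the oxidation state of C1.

+1

Bonds to more-electronegative neighbours contribute +1 each, bonds to H or metals contribute −1 each, and C–C bonds contribute 0.
C1 has one bond to C (0), a double bond to O (2×+1 = +2), one bond to B (-1).
Oxidation state = 0 + 2 − 1 = +1.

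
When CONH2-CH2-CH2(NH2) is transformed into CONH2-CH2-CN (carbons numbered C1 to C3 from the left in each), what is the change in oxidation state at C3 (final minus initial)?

+4

Before: C3 has 1 bond to C, 2 bonds to H, 1 bond to N → oxidation state -1.
After: C3 has 1 bond to C, 3 bonds to N → oxidation state +3.
Δ = +3 − (-1) = +4, so this is an oxidation at C3.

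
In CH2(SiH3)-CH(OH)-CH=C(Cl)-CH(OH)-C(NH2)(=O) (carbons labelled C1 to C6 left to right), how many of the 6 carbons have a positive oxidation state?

Bonds to more-electronegative neighbours contribute +1 each, bonds to H or metals contribute −1 each, and C–C bonds contribute 0. Tallying each carbon:
C1: 1C, 2H, 1Si → 0 − 2 − 1 = -3
C2: 2C, 1H, 1O → 0 − 1 + 1 = 0
C3: 3C, 1H → 0 − 1 = -1
C4: 3C, 1Cl → 0 + 1 = +1
C5: 2C, 1H, 1O → 0 − 1 + 1 = 0
C6: 1C, 2O, 1N → 0 + 2 + 1 = +3
2 carbons (C4, C6) meet the condition.

2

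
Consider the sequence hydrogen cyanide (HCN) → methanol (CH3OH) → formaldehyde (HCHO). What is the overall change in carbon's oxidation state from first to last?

Carbon oxidation states along the series — hydrogen cyanide: +2, methanol: -2, formaldehyde: 0.
Net change = 0 − (+2) = -2.

-2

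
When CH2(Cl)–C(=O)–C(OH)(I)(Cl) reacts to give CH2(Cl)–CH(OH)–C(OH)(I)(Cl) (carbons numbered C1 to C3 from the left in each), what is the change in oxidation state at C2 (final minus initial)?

-2

Before: C2 has 2 bonds to C, 2 bonds to O → oxidation state +2.
After: C2 has 2 bonds to C, 1 bond to H, 1 bond to O → oxidation state 0.
Δ = 0 − (+2) = -2, so this is a reduction at C2.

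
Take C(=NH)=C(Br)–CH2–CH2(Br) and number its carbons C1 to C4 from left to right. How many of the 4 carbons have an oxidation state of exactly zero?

0

Tallying each carbon's bonds:
C1: 2C, 2N → 0 + 2 = +2
C2: 3C, 1Br → 0 + 1 = +1
C3: 2C, 2H → 0 − 2 = -2
C4: 1C, 2H, 1Br → 0 − 2 + 1 = -1
0 carbons meet the condition.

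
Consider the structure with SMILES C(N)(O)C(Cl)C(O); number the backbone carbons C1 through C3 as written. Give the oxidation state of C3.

-1

Assign +1 per bond to O/N/halogen, −1 per bond to H or an electropositive element, and 0 per bond to carbon.
C3 has one bond to C (0), one bond to H (-1), one bond to O (+1), one bond to H (-1).
Oxidation state = 0 − 1 + 1 − 1 = -1.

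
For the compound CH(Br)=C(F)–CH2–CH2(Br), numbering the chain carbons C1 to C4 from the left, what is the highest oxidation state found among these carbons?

Each bond to a more electronegative atom (O, N, halogen) counts +1, each bond to a less electronegative atom (H, metal, B, Si) counts −1, and each C–C bond counts 0. Tallying each carbon:
C1: 2C, 1H, 1Br → 0 − 1 + 1 = 0
C2: 3C, 1F → 0 + 1 = +1
C3: 2C, 2H → 0 − 2 = -2
C4: 1C, 2H, 1Br → 0 − 2 + 1 = -1
The highest value is +1.

+1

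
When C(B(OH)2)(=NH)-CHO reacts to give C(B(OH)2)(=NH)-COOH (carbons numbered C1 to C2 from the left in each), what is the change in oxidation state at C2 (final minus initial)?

+2

Before: C2 has 1 bond to C, 1 bond to H, 2 bonds to O → oxidation state +1.
After: C2 has 1 bond to C, 3 bonds to O → oxidation state +3.
Δ = +3 − (+1) = +2, so this is an oxidation at C2.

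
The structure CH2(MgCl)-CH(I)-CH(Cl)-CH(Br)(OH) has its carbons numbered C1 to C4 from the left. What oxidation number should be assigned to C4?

C4 has one bond to C (0), one bond to Br (+1), one bond to O (+1), one bond to H (-1).
Oxidation state = 0 + 1 + 1 − 1 = +1.

+1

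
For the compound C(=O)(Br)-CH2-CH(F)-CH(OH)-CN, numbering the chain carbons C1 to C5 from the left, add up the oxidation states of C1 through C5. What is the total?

Count +1 for every bond to an atom more electronegative than carbon and −1 for every bond to one less electronegative; C–C bonds are 0. Tallying each carbon:
C1: 1C, 2O, 1Br → 0 + 2 + 1 = +3
C2: 2C, 2H → 0 − 2 = -2
C3: 2C, 1H, 1F → 0 − 1 + 1 = 0
C4: 2C, 1H, 1O → 0 − 1 + 1 = 0
C5: 1C, 3N → 0 + 3 = +3
Sum = +3 − 2 + 0 + 0 + 3 = +4.

+4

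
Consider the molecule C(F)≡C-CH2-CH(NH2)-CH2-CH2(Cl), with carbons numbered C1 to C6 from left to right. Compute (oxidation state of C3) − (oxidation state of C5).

C3: 2C, 2H → 0 − 2 = -2
C5: 2C, 2H → 0 − 2 = -2
Difference: -2 − (-2) = 0.

0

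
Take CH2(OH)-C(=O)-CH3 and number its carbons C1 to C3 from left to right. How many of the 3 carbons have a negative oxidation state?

2

Each bond to a more electronegative atom (O, N, halogen) counts +1, each bond to a less electronegative atom (H, metal, B, Si) counts −1, and each C–C bond counts 0. Tallying each carbon:
C1: 1C, 2H, 1O → 0 − 2 + 1 = -1
C2: 2C, 2O → 0 + 2 = +2
C3: 1C, 3H → 0 − 3 = -3
2 carbons (C1, C3) meet the condition.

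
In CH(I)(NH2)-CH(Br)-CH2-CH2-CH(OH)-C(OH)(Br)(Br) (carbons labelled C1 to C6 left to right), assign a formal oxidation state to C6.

C6 has one bond to C (0), one bond to O (+1), one bond to Br (+1), one bond to Br (+1).
Oxidation state = 0 + 1 + 1 + 1 = +3.

+3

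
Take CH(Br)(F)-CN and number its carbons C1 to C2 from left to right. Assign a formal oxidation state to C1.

+1

Assign +1 per bond to O/N/halogen, −1 per bond to H or an electropositive element, and 0 per bond to carbon.
C1 has one bond to C (0), one bond to Br (+1), one bond to F (+1), one bond to H (-1).
Oxidation state = 0 + 1 + 1 − 1 = +1.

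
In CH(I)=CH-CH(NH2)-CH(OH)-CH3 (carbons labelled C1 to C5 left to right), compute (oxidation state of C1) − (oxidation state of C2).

+1

C1: 2C, 1H, 1I → 0 − 1 + 1 = 0
C2: 3C, 1H → 0 − 1 = -1
Difference: 0 − (-1) = +1.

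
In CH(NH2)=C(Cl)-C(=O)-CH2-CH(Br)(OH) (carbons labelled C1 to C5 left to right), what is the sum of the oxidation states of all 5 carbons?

+2

Count +1 for every bond to an atom more electronegative than carbon and −1 for every bond to one less electronegative; C–C bonds are 0. Tallying each carbon:
C1: 2C, 1H, 1N → 0 − 1 + 1 = 0
C2: 3C, 1Cl → 0 + 1 = +1
C3: 2C, 2O → 0 + 2 = +2
C4: 2C, 2H → 0 − 2 = -2
C5: 1C, 1H, 1O, 1Br → 0 − 1 + 1 + 1 = +1
Sum = 0 + 1 + 2 − 2 + 1 = +2.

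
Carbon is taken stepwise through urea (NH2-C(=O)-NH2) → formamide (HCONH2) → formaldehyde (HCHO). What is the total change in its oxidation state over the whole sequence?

-4

Carbon oxidation states along the series — urea: +4, formamide: +2, formaldehyde: 0.
Net change = 0 − (+4) = -4.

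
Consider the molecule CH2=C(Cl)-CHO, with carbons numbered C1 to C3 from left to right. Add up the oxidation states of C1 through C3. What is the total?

0

Tallying each carbon's bonds:
C1: 2C, 2H → 0 − 2 = -2
C2: 3C, 1Cl → 0 + 1 = +1
C3: 1C, 1H, 2O → 0 − 1 + 2 = +1
Sum = -2 + 1 + 1 = 0.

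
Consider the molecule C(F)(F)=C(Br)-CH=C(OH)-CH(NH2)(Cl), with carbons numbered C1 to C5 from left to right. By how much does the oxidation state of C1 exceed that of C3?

C1: 2C, 2F → 0 + 2 = +2
C3: 3C, 1H → 0 − 1 = -1
Difference: +2 − (-1) = +3.

+3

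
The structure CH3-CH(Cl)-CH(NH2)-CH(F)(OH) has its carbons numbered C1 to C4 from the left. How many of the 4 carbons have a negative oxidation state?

1

Tallying each carbon's bonds:
C1: 1C, 3H → 0 − 3 = -3
C2: 2C, 1H, 1Cl → 0 − 1 + 1 = 0
C3: 2C, 1H, 1N → 0 − 1 + 1 = 0
C4: 1C, 1H, 1O, 1F → 0 − 1 + 1 + 1 = +1
1 carbon (C1) meets the condition.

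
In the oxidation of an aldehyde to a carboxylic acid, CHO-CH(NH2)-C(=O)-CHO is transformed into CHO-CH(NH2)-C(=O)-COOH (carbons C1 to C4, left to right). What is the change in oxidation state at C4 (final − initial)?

Before: C4 has 1 bond to C, 1 bond to H, 2 bonds to O → oxidation state +1.
After: C4 has 1 bond to C, 3 bonds to O → oxidation state +3.
Δ = +3 − (+1) = +2, so this is an oxidation at C4.

+2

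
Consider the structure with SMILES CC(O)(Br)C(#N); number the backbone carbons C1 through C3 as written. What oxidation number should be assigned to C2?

+2

C2 has one bond to C (0), one bond to C (0), one bond to O (+1), one bond to Br (+1).
Oxidation state = 0 + 0 + 1 + 1 = +2.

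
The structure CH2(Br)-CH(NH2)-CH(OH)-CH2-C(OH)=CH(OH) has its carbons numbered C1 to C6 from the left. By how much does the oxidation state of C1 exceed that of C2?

-1

C1: 1C, 2H, 1Br → 0 − 2 + 1 = -1
C2: 2C, 1H, 1N → 0 − 1 + 1 = 0
Difference: -1 − (0) = -1.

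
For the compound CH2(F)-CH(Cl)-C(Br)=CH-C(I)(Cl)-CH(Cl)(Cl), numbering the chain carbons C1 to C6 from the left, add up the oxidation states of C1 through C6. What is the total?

Tallying each carbon's bonds:
C1: 1C, 2H, 1F → 0 − 2 + 1 = -1
C2: 2C, 1H, 1Cl → 0 − 1 + 1 = 0
C3: 3C, 1Br → 0 + 1 = +1
C4: 3C, 1H → 0 − 1 = -1
C5: 2C, 1Cl, 1I → 0 + 1 + 1 = +2
C6: 1C, 1H, 2Cl → 0 − 1 + 2 = +1
Sum = -1 + 0 + 1 − 1 + 2 + 1 = +2.

+2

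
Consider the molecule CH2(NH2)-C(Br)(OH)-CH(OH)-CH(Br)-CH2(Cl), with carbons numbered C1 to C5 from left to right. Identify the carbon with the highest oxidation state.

Count +1 for every bond to an atom more electronegative than carbon and −1 for every bond to one less electronegative; C–C bonds are 0. Tallying each carbon:
C1: 1C, 2H, 1N → 0 − 2 + 1 = -1
C2: 2C, 1O, 1Br → 0 + 1 + 1 = +2
C3: 2C, 1H, 1O → 0 − 1 + 1 = 0
C4: 2C, 1H, 1Br → 0 − 1 + 1 = 0
C5: 1C, 2H, 1Cl → 0 − 2 + 1 = -1
The most oxidised carbon is C2 at +2.

C2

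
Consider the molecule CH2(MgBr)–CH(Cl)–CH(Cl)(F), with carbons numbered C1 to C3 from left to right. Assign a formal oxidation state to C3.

+1

Assign +1 per bond to O/N/halogen, −1 per bond to H or an electropositive element, and 0 per bond to carbon.
C3 has one bond to C (0), one bond to Cl (+1), one bond to H (-1), one bond to F (+1).
Oxidation state = 0 + 1 − 1 + 1 = +1.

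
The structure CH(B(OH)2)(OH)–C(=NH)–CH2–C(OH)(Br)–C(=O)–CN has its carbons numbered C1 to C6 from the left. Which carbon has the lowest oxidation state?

Each bond to a more electronegative atom (O, N, halogen) counts +1, each bond to a less electronegative atom (H, metal, B, Si) counts −1, and each C–C bond counts 0. Tallying each carbon:
C1: 1C, 1H, 1O, 1B → 0 − 1 + 1 − 1 = -1
C2: 2C, 2N → 0 + 2 = +2
C3: 2C, 2H → 0 − 2 = -2
C4: 2C, 1O, 1Br → 0 + 1 + 1 = +2
C5: 2C, 2O → 0 + 2 = +2
C6: 1C, 3N → 0 + 3 = +3
The most reduced carbon is C3 at -2.

C3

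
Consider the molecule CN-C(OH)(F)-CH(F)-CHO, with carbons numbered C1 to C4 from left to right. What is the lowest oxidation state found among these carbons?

0

Each bond to a more electronegative atom (O, N, halogen) counts +1, each bond to a less electronegative atom (H, metal, B, Si) counts −1, and each C–C bond counts 0. Tallying each carbon:
C1: 1C, 3N → 0 + 3 = +3
C2: 2C, 1O, 1F → 0 + 1 + 1 = +2
C3: 2C, 1H, 1F → 0 − 1 + 1 = 0
C4: 1C, 1H, 2O → 0 − 1 + 2 = +1
The lowest value is 0.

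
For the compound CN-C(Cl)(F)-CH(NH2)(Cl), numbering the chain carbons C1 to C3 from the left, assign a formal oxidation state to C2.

Bonds to more-electronegative neighbours contribute +1 each, bonds to H or metals contribute −1 each, and C–C bonds contribute 0.
C2 has one bond to C (0), one bond to C (0), one bond to Cl (+1), one bond to F (+1).
Oxidation state = 0 + 0 + 1 + 1 = +2.

+2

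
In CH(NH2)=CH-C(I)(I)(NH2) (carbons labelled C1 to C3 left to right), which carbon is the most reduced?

C2

Tallying each carbon's bonds:
C1: 2C, 1H, 1N → 0 − 1 + 1 = 0
C2: 3C, 1H → 0 − 1 = -1
C3: 1C, 1N, 2I → 0 + 1 + 2 = +3
The most reduced carbon is C2 at -1.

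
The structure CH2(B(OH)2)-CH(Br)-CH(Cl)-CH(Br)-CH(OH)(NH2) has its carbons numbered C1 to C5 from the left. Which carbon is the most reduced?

Tallying each carbon's bonds:
C1: 1C, 2H, 1B → 0 − 2 − 1 = -3
C2: 2C, 1H, 1Br → 0 − 1 + 1 = 0
C3: 2C, 1H, 1Cl → 0 − 1 + 1 = 0
C4: 2C, 1H, 1Br → 0 − 1 + 1 = 0
C5: 1C, 1H, 1O, 1N → 0 − 1 + 1 + 1 = +1
The most reduced carbon is C1 at -3.

C1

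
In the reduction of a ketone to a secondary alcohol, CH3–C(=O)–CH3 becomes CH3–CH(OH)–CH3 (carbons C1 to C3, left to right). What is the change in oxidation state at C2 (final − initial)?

Before: C2 has 2 bonds to C, 2 bonds to O → oxidation state +2.
After: C2 has 2 bonds to C, 1 bond to H, 1 bond to O → oxidation state 0.
Δ = 0 − (+2) = -2, so this is a reduction at C2.

-2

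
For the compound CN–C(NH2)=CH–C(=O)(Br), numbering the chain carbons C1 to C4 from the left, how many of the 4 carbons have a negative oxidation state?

Tallying each carbon's bonds:
C1: 1C, 3N → 0 + 3 = +3
C2: 3C, 1N → 0 + 1 = +1
C3: 3C, 1H → 0 − 1 = -1
C4: 1C, 2O, 1Br → 0 + 2 + 1 = +3
1 carbon (C3) meets the condition.

1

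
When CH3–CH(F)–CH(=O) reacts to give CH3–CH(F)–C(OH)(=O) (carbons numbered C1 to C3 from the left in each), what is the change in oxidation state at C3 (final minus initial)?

Before: C3 has 1 bond to C, 1 bond to H, 2 bonds to O → oxidation state +1.
After: C3 has 1 bond to C, 3 bonds to O → oxidation state +3.
Δ = +3 − (+1) = +2, so this is an oxidation at C3.

+2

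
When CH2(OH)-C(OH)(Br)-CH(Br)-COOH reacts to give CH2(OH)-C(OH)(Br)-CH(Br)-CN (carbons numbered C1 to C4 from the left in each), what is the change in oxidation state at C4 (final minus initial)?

0

Before: C4 has 1 bond to C, 3 bonds to O → oxidation state +3.
After: C4 has 1 bond to C, 3 bonds to N → oxidation state +3.
Δ = +3 − (+3) = 0, so no net redox change at C4.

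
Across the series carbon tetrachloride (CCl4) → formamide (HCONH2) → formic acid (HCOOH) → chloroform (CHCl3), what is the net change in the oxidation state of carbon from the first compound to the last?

-2

Carbon oxidation states along the series — carbon tetrachloride: +4, formamide: +2, formic acid: +2, chloroform: +2.
Net change = +2 − (+4) = -2.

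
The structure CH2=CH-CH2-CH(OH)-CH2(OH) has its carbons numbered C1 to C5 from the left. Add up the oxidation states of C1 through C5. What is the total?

-6

Each bond to a more electronegative atom (O, N, halogen) counts +1, each bond to a less electronegative atom (H, metal, B, Si) counts −1, and each C–C bond counts 0. Tallying each carbon:
C1: 2C, 2H → 0 − 2 = -2
C2: 3C, 1H → 0 − 1 = -1
C3: 2C, 2H → 0 − 2 = -2
C4: 2C, 1H, 1O → 0 − 1 + 1 = 0
C5: 1C, 2H, 1O → 0 − 2 + 1 = -1
Sum = -2 − 1 − 2 + 0 − 1 = -6.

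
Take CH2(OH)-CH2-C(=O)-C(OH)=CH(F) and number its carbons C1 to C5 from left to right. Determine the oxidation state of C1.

-1

C1 has one bond to C (0), one bond to H (-1), one bond to O (+1), one bond to H (-1).
Oxidation state = 0 − 1 + 1 − 1 = -1.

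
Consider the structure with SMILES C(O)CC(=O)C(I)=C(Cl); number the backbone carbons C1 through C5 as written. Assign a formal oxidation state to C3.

+2

Assign +1 per bond to O/N/halogen, −1 per bond to H or an electropositive element, and 0 per bond to carbon.
C3 has one bond to C (0), one bond to C (0), a double bond to O (2×+1 = +2).
Oxidation state = 0 + 0 + 2 = +2.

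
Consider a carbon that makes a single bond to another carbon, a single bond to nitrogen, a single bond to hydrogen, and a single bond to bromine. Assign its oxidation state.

+1

Each bond to a more electronegative atom (O, N, halogen) counts +1, each bond to a less electronegative atom (H, metal, B, Si) counts −1, and each C–C bond counts 0.
The carbon has one bond to C (0), one bond to N (+1), one bond to H (-1), one bond to Br (+1).
Oxidation state = 0 + 1 − 1 + 1 = +1.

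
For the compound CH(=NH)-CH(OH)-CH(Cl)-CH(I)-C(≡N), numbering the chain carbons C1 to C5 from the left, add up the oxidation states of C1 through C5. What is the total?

Count +1 for every bond to an atom more electronegative than carbon and −1 for every bond to one less electronegative; C–C bonds are 0. Tallying each carbon:
C1: 1C, 1H, 2N → 0 − 1 + 2 = +1
C2: 2C, 1H, 1O → 0 − 1 + 1 = 0
C3: 2C, 1H, 1Cl → 0 − 1 + 1 = 0
C4: 2C, 1H, 1I → 0 − 1 + 1 = 0
C5: 1C, 3N → 0 + 3 = +3
Sum = +1 + 0 + 0 + 0 + 3 = +4.

+4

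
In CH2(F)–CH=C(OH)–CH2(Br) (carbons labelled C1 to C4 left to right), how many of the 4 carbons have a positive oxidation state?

Assign +1 per bond to O/N/halogen, −1 per bond to H or an electropositive element, and 0 per bond to carbon. Tallying each carbon:
C1: 1C, 2H, 1F → 0 − 2 + 1 = -1
C2: 3C, 1H → 0 − 1 = -1
C3: 3C, 1O → 0 + 1 = +1
C4: 1C, 2H, 1Br → 0 − 2 + 1 = -1
1 carbon (C3) meets the condition.

1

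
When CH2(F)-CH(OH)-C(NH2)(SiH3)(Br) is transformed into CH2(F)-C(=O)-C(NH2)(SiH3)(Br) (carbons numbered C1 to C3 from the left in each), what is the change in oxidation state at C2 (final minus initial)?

+2

Before: C2 has 2 bonds to C, 1 bond to H, 1 bond to O → oxidation state 0.
After: C2 has 2 bonds to C, 2 bonds to O → oxidation state +2.
Δ = +2 − (0) = +2, so this is an oxidation at C2.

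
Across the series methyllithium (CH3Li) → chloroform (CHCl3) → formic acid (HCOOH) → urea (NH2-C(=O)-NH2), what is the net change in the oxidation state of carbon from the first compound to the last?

Carbon oxidation states along the series — methyllithium: -4, chloroform: +2, formic acid: +2, urea: +4.
Net change = +4 − (-4) = +8.

+8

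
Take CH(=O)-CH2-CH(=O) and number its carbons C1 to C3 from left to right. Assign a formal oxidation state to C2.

-2

C2 has one bond to C (0), one bond to C (0), one bond to H (-1), one bond to H (-1).
Oxidation state = 0 + 0 − 1 − 1 = -2.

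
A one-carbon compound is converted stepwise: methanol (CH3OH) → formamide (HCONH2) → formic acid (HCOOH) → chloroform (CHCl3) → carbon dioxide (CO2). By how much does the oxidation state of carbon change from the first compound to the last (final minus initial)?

+6

Carbon oxidation states along the series — methanol: -2, formamide: +2, formic acid: +2, chloroform: +2, carbon dioxide: +4.
Net change = +4 − (-2) = +6.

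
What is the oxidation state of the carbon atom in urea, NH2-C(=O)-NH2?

The carbon has one bond to N (+1), a double bond to O (2×+1 = +2), one bond to N (+1).
Oxidation state = +1 + 2 + 1 = +4.

+4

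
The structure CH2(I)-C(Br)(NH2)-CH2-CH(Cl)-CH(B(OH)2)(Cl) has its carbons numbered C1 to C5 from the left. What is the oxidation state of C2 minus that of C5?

+3

C2: 2C, 1N, 1Br → 0 + 1 + 1 = +2
C5: 1C, 1H, 1Cl, 1B → 0 − 1 + 1 − 1 = -1
Difference: +2 − (-1) = +3.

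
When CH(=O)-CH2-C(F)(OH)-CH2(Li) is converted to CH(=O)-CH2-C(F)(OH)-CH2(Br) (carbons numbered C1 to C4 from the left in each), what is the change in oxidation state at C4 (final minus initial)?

Before: C4 has 1 bond to C, 2 bonds to H, 1 bond to Li → oxidation state -3.
After: C4 has 1 bond to C, 2 bonds to H, 1 bond to Br → oxidation state -1.
Δ = -1 − (-3) = +2, so this is an oxidation at C4.

+2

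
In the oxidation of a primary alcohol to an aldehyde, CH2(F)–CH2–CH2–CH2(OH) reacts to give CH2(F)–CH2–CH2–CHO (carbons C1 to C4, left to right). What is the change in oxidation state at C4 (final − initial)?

Before: C4 has 1 bond to C, 2 bonds to H, 1 bond to O → oxidation state -1.
After: C4 has 1 bond to C, 1 bond to H, 2 bonds to O → oxidation state +1.
Δ = +1 − (-1) = +2, so this is an oxidation at C4.

+2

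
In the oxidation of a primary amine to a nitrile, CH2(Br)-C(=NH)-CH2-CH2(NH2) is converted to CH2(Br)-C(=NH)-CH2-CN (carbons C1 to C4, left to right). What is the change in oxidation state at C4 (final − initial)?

+4

Before: C4 has 1 bond to C, 2 bonds to H, 1 bond to N → oxidation state -1.
After: C4 has 1 bond to C, 3 bonds to N → oxidation state +3.
Δ = +3 − (-1) = +4, so this is an oxidation at C4.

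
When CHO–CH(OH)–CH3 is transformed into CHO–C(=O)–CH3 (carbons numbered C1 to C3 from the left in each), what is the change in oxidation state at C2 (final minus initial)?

Before: C2 has 2 bonds to C, 1 bond to H, 1 bond to O → oxidation state 0.
After: C2 has 2 bonds to C, 2 bonds to O → oxidation state +2.
Δ = +2 − (0) = +2, so this is an oxidation at C2.

+2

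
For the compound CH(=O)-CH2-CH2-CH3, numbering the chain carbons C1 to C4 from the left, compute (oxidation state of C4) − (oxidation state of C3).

-1

C4: 1C, 3H → 0 − 3 = -3
C3: 2C, 2H → 0 − 2 = -2
Difference: -3 − (-2) = -1.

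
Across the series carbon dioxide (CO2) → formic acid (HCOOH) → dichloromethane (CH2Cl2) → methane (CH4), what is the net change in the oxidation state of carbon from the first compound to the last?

Carbon oxidation states along the series — carbon dioxide: +4, formic acid: +2, dichloromethane: 0, methane: -4.
Net change = -4 − (+4) = -8.

-8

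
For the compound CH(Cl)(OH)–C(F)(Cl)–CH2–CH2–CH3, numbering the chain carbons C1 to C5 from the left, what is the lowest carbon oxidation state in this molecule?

-3

Assign +1 per bond to O/N/halogen, −1 per bond to H or an electropositive element, and 0 per bond to carbon. Tallying each carbon:
C1: 1C, 1H, 1O, 1Cl → 0 − 1 + 1 + 1 = +1
C2: 2C, 1F, 1Cl → 0 + 1 + 1 = +2
C3: 2C, 2H → 0 − 2 = -2
C4: 2C, 2H → 0 − 2 = -2
C5: 1C, 3H → 0 − 3 = -3
The lowest value is -3.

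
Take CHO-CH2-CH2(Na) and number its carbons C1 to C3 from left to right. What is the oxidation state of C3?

-3

Bonds to more-electronegative neighbours contribute +1 each, bonds to H or metals contribute −1 each, and C–C bonds contribute 0.
C3 has one bond to C (0), one bond to H (-1), one bond to Na (-1), one bond to H (-1).
Oxidation state = 0 − 1 − 1 − 1 = -3.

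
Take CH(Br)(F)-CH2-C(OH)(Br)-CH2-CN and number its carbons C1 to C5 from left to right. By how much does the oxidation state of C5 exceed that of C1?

C5: 1C, 3N → 0 + 3 = +3
C1: 1C, 1H, 1F, 1Br → 0 − 1 + 1 + 1 = +1
Difference: +3 − (+1) = +2.

+2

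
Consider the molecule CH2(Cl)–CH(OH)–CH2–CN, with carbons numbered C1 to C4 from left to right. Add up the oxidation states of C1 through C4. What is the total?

Bonds to more-electronegative neighbours contribute +1 each, bonds to H or metals contribute −1 each, and C–C bonds contribute 0. Tallying each carbon:
C1: 1C, 2H, 1Cl → 0 − 2 + 1 = -1
C2: 2C, 1H, 1O → 0 − 1 + 1 = 0
C3: 2C, 2H → 0 − 2 = -2
C4: 1C, 3N → 0 + 3 = +3
Sum = -1 + 0 − 2 + 3 = 0.

0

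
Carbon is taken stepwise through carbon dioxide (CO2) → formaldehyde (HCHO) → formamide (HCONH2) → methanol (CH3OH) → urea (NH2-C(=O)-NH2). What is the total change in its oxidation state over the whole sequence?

0

Carbon oxidation states along the series — carbon dioxide: +4, formaldehyde: 0, formamide: +2, methanol: -2, urea: +4.
Net change = +4 − (+4) = 0.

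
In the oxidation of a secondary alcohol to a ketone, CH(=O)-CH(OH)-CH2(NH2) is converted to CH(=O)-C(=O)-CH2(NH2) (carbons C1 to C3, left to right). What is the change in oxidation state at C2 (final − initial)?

+2

Before: C2 has 2 bonds to C, 1 bond to H, 1 bond to O → oxidation state 0.
After: C2 has 2 bonds to C, 2 bonds to O → oxidation state +2.
Δ = +2 − (0) = +2, so this is an oxidation at C2.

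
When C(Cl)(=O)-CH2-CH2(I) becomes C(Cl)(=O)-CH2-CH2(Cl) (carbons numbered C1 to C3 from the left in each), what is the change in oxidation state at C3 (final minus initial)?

0

Before: C3 has 1 bond to C, 2 bonds to H, 1 bond to I → oxidation state -1.
After: C3 has 1 bond to C, 2 bonds to H, 1 bond to Cl → oxidation state -1.
Δ = -1 − (-1) = 0, so no net redox change at C3.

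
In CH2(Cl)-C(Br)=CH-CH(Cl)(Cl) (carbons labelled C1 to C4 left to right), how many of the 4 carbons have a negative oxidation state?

Count +1 for every bond to an atom more electronegative than carbon and −1 for every bond to one less electronegative; C–C bonds are 0. Tallying each carbon:
C1: 1C, 2H, 1Cl → 0 − 2 + 1 = -1
C2: 3C, 1Br → 0 + 1 = +1
C3: 3C, 1H → 0 − 1 = -1
C4: 1C, 1H, 2Cl → 0 − 1 + 2 = +1
2 carbons (C1, C3) meet the condition.

2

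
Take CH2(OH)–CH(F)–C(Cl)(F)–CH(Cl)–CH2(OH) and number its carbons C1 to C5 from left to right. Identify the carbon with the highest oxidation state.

Tallying each carbon's bonds:
C1: 1C, 2H, 1O → 0 − 2 + 1 = -1
C2: 2C, 1H, 1F → 0 − 1 + 1 = 0
C3: 2C, 1F, 1Cl → 0 + 1 + 1 = +2
C4: 2C, 1H, 1Cl → 0 − 1 + 1 = 0
C5: 1C, 2H, 1O → 0 − 2 + 1 = -1
The most oxidised carbon is C3 at +2.

C3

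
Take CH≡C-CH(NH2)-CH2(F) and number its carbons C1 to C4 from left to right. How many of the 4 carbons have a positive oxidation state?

0

Count +1 for every bond to an atom more electronegative than carbon and −1 for every bond to one less electronegative; C–C bonds are 0. Tallying each carbon:
C1: 3C, 1H → 0 − 1 = -1
C2: 4C → 0 = 0
C3: 2C, 1H, 1N → 0 − 1 + 1 = 0
C4: 1C, 2H, 1F → 0 − 2 + 1 = -1
0 carbons meet the condition.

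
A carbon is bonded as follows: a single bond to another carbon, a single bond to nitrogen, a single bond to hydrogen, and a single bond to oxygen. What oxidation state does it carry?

Each bond to a more electronegative atom (O, N, halogen) counts +1, each bond to a less electronegative atom (H, metal, B, Si) counts −1, and each C–C bond counts 0.
The carbon has one bond to C (0), one bond to O (+1), one bond to H (-1), one bond to N (+1).
Oxidation state = 0 + 1 − 1 + 1 = +1.

+1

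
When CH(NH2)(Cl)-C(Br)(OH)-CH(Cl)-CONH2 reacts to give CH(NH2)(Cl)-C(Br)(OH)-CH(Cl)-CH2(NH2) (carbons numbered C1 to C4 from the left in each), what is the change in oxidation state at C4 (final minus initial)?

Before: C4 has 1 bond to C, 2 bonds to O, 1 bond to N → oxidation state +3.
After: C4 has 1 bond to C, 2 bonds to H, 1 bond to N → oxidation state -1.
Δ = -1 − (+3) = -4, so this is a reduction at C4.

-4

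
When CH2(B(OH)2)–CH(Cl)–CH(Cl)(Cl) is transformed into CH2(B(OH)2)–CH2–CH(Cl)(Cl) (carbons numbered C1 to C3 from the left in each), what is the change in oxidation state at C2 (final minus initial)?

-2

Before: C2 has 2 bonds to C, 1 bond to H, 1 bond to Cl → oxidation state 0.
After: C2 has 2 bonds to C, 2 bonds to H → oxidation state -2.
Δ = -2 − (0) = -2, so this is a reduction at C2.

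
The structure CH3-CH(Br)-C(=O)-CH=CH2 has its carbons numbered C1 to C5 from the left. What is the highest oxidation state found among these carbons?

Count +1 for every bond to an atom more electronegative than carbon and −1 for every bond to one less electronegative; C–C bonds are 0. Tallying each carbon:
C1: 1C, 3H → 0 − 3 = -3
C2: 2C, 1H, 1Br → 0 − 1 + 1 = 0
C3: 2C, 2O → 0 + 2 = +2
C4: 3C, 1H → 0 − 1 = -1
C5: 2C, 2H → 0 − 2 = -2
The highest value is +2.

+2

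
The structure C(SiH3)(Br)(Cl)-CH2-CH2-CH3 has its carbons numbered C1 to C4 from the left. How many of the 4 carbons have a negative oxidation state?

3

Count +1 for every bond to an atom more electronegative than carbon and −1 for every bond to one less electronegative; C–C bonds are 0. Tallying each carbon:
C1: 1C, 1Cl, 1Br, 1Si → 0 + 1 + 1 − 1 = +1
C2: 2C, 2H → 0 − 2 = -2
C3: 2C, 2H → 0 − 2 = -2
C4: 1C, 3H → 0 − 3 = -3
3 carbons (C2, C3, C4) meet the condition.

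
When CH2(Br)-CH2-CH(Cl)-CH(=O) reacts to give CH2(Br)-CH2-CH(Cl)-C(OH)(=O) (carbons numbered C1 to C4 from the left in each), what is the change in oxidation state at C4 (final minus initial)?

+2

Before: C4 has 1 bond to C, 1 bond to H, 2 bonds to O → oxidation state +1.
After: C4 has 1 bond to C, 3 bonds to O → oxidation state +3.
Δ = +3 − (+1) = +2, so this is an oxidation at C4.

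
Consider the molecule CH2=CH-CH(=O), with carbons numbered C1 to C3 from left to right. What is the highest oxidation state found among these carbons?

Tallying each carbon's bonds:
C1: 2C, 2H → 0 − 2 = -2
C2: 3C, 1H → 0 − 1 = -1
C3: 1C, 1H, 2O → 0 − 1 + 2 = +1
The highest value is +1.

+1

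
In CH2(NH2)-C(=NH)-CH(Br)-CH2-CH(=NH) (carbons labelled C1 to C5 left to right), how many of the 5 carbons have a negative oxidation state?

Tallying each carbon's bonds:
C1: 1C, 2H, 1N → 0 − 2 + 1 = -1
C2: 2C, 2N → 0 + 2 = +2
C3: 2C, 1H, 1Br → 0 − 1 + 1 = 0
C4: 2C, 2H → 0 − 2 = -2
C5: 1C, 1H, 2N → 0 − 1 + 2 = +1
2 carbons (C1, C4) meet the condition.

2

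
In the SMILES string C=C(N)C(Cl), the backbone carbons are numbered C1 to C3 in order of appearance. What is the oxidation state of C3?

C3 has one bond to C (0), one bond to H (-1), one bond to Cl (+1), one bond to H (-1).
Oxidation state = 0 − 1 + 1 − 1 = -1.

-1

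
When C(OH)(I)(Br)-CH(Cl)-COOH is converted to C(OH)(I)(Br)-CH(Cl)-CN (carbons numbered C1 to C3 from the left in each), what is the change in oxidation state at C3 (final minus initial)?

0

Before: C3 has 1 bond to C, 3 bonds to O → oxidation state +3.
After: C3 has 1 bond to C, 3 bonds to N → oxidation state +3.
Δ = +3 − (+3) = 0, so no net redox change at C3.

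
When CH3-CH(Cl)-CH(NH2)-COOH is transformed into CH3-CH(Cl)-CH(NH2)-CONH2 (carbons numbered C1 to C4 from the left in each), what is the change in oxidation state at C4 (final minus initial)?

Before: C4 has 1 bond to C, 3 bonds to O → oxidation state +3.
After: C4 has 1 bond to C, 2 bonds to O, 1 bond to N → oxidation state +3.
Δ = +3 − (+3) = 0, so no net redox change at C4.

0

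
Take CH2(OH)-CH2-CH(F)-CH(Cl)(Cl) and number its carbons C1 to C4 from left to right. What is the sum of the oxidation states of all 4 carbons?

-2

Count +1 for every bond to an atom more electronegative than carbon and −1 for every bond to one less electronegative; C–C bonds are 0. Tallying each carbon:
C1: 1C, 2H, 1O → 0 − 2 + 1 = -1
C2: 2C, 2H → 0 − 2 = -2
C3: 2C, 1H, 1F → 0 − 1 + 1 = 0
C4: 1C, 1H, 2Cl → 0 − 1 + 2 = +1
Sum = -1 − 2 + 0 + 1 = -2.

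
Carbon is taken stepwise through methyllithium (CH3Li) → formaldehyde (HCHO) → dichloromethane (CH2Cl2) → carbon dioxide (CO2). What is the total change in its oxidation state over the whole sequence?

Carbon oxidation states along the series — methyllithium: -4, formaldehyde: 0, dichloromethane: 0, carbon dioxide: +4.
Net change = +4 − (-4) = +8.

+8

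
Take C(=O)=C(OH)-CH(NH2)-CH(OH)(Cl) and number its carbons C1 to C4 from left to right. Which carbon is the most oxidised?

Tallying each carbon's bonds:
C1: 2C, 2O → 0 + 2 = +2
C2: 3C, 1O → 0 + 1 = +1
C3: 2C, 1H, 1N → 0 − 1 + 1 = 0
C4: 1C, 1H, 1O, 1Cl → 0 − 1 + 1 + 1 = +1
The most oxidised carbon is C1 at +2.

C1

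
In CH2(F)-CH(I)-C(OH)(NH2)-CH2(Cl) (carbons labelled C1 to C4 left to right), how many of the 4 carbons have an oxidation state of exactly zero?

Each bond to a more electronegative atom (O, N, halogen) counts +1, each bond to a less electronegative atom (H, metal, B, Si) counts −1, and each C–C bond counts 0. Tallying each carbon:
C1: 1C, 2H, 1F → 0 − 2 + 1 = -1
C2: 2C, 1H, 1I → 0 − 1 + 1 = 0
C3: 2C, 1O, 1N → 0 + 1 + 1 = +2
C4: 1C, 2H, 1Cl → 0 − 2 + 1 = -1
1 carbon (C2) meets the condition.

1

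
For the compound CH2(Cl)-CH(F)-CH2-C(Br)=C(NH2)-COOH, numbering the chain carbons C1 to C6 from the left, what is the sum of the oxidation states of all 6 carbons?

Assign +1 per bond to O/N/halogen, −1 per bond to H or an electropositive element, and 0 per bond to carbon. Tallying each carbon:
C1: 1C, 2H, 1Cl → 0 − 2 + 1 = -1
C2: 2C, 1H, 1F → 0 − 1 + 1 = 0
C3: 2C, 2H → 0 − 2 = -2
C4: 3C, 1Br → 0 + 1 = +1
C5: 3C, 1N → 0 + 1 = +1
C6: 1C, 3O → 0 + 3 = +3
Sum = -1 + 0 − 2 + 1 + 1 + 3 = +2.

+2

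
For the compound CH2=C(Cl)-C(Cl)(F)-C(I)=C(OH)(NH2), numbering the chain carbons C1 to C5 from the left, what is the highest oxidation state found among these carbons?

+2

Assign +1 per bond to O/N/halogen, −1 per bond to H or an electropositive element, and 0 per bond to carbon. Tallying each carbon:
C1: 2C, 2H → 0 − 2 = -2
C2: 3C, 1Cl → 0 + 1 = +1
C3: 2C, 1F, 1Cl → 0 + 1 + 1 = +2
C4: 3C, 1I → 0 + 1 = +1
C5: 2C, 1O, 1N → 0 + 1 + 1 = +2
The highest value is +2.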